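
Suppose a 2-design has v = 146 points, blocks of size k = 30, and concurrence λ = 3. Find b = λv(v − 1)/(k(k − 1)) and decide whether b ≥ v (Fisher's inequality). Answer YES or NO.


b = λv(v − 1)/(k(k − 1)) = 3·146·145/(30·29) = 63510/870 = 73.
Compare with v = 146: b < v, so Fisher's inequality fails.

NO


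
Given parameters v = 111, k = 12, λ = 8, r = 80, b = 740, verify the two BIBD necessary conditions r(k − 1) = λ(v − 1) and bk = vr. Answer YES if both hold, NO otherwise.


Condition (i): r(k − 1) = 80·11 = 880; λ(v − 1) = 8·110 = 880. Match? YES.
Condition (ii): bk = 740·12 = 8880; vr = 111·80 = 8880. Match? YES.
Both conditions hold? YES.

YES


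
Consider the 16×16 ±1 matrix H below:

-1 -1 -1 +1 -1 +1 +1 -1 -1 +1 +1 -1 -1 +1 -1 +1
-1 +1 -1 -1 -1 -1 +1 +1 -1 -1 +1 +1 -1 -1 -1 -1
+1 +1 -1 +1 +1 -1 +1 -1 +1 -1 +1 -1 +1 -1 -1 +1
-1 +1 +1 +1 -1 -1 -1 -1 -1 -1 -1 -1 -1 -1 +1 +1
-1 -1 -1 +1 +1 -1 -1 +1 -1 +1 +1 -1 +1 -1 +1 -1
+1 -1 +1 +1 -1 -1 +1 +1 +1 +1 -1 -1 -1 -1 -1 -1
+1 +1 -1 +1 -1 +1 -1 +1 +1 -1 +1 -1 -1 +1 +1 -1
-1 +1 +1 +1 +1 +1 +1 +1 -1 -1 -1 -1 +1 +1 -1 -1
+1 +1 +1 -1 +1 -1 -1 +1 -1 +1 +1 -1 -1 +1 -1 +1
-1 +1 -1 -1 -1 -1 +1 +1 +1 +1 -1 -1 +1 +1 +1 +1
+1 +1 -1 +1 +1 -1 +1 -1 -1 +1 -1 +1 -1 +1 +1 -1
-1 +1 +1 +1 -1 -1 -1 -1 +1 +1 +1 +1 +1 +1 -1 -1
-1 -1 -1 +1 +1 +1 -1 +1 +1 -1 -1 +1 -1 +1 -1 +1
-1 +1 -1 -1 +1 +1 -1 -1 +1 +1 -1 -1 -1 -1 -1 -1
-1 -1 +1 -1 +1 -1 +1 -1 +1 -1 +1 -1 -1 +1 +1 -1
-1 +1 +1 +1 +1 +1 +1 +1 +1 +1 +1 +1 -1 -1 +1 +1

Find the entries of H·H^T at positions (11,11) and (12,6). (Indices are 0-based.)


Row 6 of H: [1, 1, -1, 1, -1, 1, -1, 1, 1, -1, 1, -1, -1, 1, 1, -1].
Row 11 of H: [-1, 1, 1, 1, -1, -1, -1, -1, 1, 1, 1, 1, 1, 1, -1, -1].
Row 12 of H: [-1, -1, -1, 1, 1, 1, -1, 1, 1, -1, -1, 1, -1, 1, -1, 1].
(H·H^T)[11][11] = Σ_j H[11][j]·H[11][j] = (-1)² + (1)² + (1)² + (1)² + (-1)² + (-1)² + (-1)² + (-1)² + (1)² + (1)² + (1)² + (1)² + (1)² + (1)² + (-1)² + (-1)² = 1 + 1 + 1 + 1 + 1 + 1 + 1 + 1 + 1 + 1 + 1 + 1 + 1 + 1 + 1 + 1 = 16.
(H·H^T)[12][6] = Σ_j H[12][j]·H[6][j] = (-1)·(1) + (-1)·(1) + (-1)·(-1) + (1)·(1) + (1)·(-1) + (1)·(1) + (-1)·(-1) + (1)·(1) + (1)·(1) + (-1)·(-1) + (-1)·(1) + (1)·(-1) + (-1)·(-1) + (1)·(1) + (-1)·(1) + (1)·(-1) = -1 + -1 + 1 + 1 + -1 + 1 + 1 + 1 + 1 + 1 + -1 + -1 + 1 + 1 + -1 + -1 = 2.
Rows 12 and 6 are not orthogonal (dot product = 2 ≠ 0), so H is not a Hadamard matrix.

(11,11) entry = 16; (12,6) entry = 2.


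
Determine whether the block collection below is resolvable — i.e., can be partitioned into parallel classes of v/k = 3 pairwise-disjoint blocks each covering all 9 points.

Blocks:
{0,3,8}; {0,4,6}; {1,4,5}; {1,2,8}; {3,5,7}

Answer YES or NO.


v = 9, block size k = 3, number of blocks = 5.
For resolvability, blocks must partition into parallel classes of size v/k = 3.
Total blocks must therefore be a multiple of 3: 5 = 3·1 + 2 ⇒ not divisible ✗.
Resolvable? NO.

NO


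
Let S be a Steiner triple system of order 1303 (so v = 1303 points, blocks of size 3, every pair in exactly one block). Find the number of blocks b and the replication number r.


An STS(v) is a 2-(v, 3, 1) BIBD: block size k = 3, λ = 1.
Replication: r(k − 1) = λ(v − 1) ⇒ r·2 = 1303 − 1 = 1302 ⇒ r = 651.
Block count: b = v(v − 1)/6 = 1303·1302/6 = 1696506/6 = 282751.
(Check via bk = vr: 282751·3 = 848253 = 1303·651 = 848253 ✓.)

r = 651, b = 282751.


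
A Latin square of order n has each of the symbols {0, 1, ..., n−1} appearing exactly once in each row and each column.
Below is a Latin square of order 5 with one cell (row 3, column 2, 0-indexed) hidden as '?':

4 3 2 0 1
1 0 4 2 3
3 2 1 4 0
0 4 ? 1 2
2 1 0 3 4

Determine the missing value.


Row 3 contains symbols [0, 1, 2, 4] — missing [3].
Column 2 contains symbols [0, 1, 2, 4] — missing [3].
The missing symbol must appear in both missing sets; intersection = [3].
Therefore the hidden value is 3.

Missing value = 3.


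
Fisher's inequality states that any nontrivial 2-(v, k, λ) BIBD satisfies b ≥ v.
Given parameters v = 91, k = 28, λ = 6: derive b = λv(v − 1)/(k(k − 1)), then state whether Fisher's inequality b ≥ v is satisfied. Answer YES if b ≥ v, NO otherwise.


r = λ(v − 1)/(k − 1) = 6·90/27 = 20.
b = vr/k = 91·20/28 = 65.
Fisher's inequality: b ≥ v ⇔ 65 ≥ 91? NO.

NO


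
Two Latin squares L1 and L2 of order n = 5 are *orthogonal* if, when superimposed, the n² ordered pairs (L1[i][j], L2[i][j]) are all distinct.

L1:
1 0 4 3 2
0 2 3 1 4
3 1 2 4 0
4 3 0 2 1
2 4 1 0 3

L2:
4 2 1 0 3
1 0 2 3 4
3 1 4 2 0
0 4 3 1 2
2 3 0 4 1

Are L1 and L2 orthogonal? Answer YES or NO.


Form the n² = 25 superimposed pairs (L1[i][j], L2[i][j]), row by row (rows and columns indexed from 0):
row 0: (1,4) (0,2) (4,1) (3,0) (2,3)
row 1: (0,1) (2,0) (3,2) (1,3) (4,4)
row 2: (3,3) (1,1) (2,4) (4,2) (0,0)
row 3: (4,0) (3,4) (0,3) (2,1) (1,2)
row 4: (2,2) (4,3) (1,0) (0,4) (3,1)
Orthogonality requires all 25 pairs distinct.
Check by first coordinate: for each symbol s of L1, list the L2 entries in the n cells where L1 = s; they must all differ.
  L1 = 0: L2 entries (in reading order) 2, 1, 0, 3, 4 — all 5 distinct ✓
  L1 = 1: L2 entries (in reading order) 4, 3, 1, 2, 0 — all 5 distinct ✓
  L1 = 2: L2 entries (in reading order) 3, 0, 4, 1, 2 — all 5 distinct ✓
  L1 = 3: L2 entries (in reading order) 0, 2, 3, 4, 1 — all 5 distinct ✓
  L1 = 4: L2 entries (in reading order) 1, 4, 2, 0, 3 — all 5 distinct ✓
Every symbol of L1 meets every symbol of L2 exactly once, so all 25 pairs are distinct (25 of 25).
Conclusion: YES.

YES


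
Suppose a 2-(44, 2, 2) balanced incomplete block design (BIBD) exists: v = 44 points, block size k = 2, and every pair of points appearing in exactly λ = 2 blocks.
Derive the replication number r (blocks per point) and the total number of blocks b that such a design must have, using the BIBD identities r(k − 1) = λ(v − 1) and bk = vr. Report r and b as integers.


Any 2-(v, k, λ) BIBD satisfies two necessary conditions:
  (i)  Each point sits in r blocks, and counting incidences through any fixed point gives r(k − 1) = λ(v − 1), so r = λ(v − 1)/(k − 1).
  (ii) Total incidences bk = vr, so b = vr/k.
Step 1: r = λ(v − 1)/(k − 1) = 2·(44 − 1)/(2 − 1) = 2·43/1 = 86/1 = 86.
Step 2: b = vr/k = 44·86/2 = 3784/2 = 1892.
Check integrality: r = 86 ∈ Z ✓, b = 1892 ∈ Z ✓.
(These identities are necessary conditions: they determine r and b for any design with these parameters, but do not by themselves prove that one exists.)

r = 86, b = 1892.


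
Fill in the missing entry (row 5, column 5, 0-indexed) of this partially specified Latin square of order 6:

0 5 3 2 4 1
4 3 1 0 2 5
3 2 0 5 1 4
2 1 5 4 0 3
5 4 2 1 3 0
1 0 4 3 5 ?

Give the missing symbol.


Row 5 contains symbols [0, 1, 3, 4, 5] — missing [2].
Column 5 contains symbols [0, 1, 3, 4, 5] — missing [2].
The missing symbol must appear in both missing sets; intersection = [2].
Therefore the hidden value is 2.

Missing value = 2.


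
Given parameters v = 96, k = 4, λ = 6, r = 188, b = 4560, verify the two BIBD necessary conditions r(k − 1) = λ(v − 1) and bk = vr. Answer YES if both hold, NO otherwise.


Condition (i): r(k − 1) = 188·3 = 564; λ(v − 1) = 6·95 = 570. Match? NO.
Condition (ii): bk = 4560·4 = 18240; vr = 96·188 = 18048. Match? NO.
Both conditions hold? NO.

NO


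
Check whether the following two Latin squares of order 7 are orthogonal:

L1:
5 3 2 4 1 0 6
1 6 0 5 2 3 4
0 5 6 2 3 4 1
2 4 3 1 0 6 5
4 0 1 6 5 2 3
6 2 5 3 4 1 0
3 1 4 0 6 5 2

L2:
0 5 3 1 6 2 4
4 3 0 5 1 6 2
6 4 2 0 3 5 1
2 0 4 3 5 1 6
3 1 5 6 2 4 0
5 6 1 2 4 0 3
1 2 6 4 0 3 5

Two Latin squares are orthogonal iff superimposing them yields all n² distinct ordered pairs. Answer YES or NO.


Form the n² = 49 superimposed pairs (L1[i][j], L2[i][j]), row by row (rows and columns indexed from 0):
row 0: (5,0) (3,5) (2,3) (4,1) (1,6) (0,2) (6,4)
row 1: (1,4) (6,3) (0,0) (5,5) (2,1) (3,6) (4,2)
row 2: (0,6) (5,4) (6,2) (2,0) (3,3) (4,5) (1,1)
row 3: (2,2) (4,0) (3,4) (1,3) (0,5) (6,1) (5,6)
row 4: (4,3) (0,1) (1,5) (6,6) (5,2) (2,4) (3,0)
row 5: (6,5) (2,6) (5,1) (3,2) (4,4) (1,0) (0,3)
row 6: (3,1) (1,2) (4,6) (0,4) (6,0) (5,3) (2,5)
Orthogonality requires all 49 pairs distinct.
Check by first coordinate: for each symbol s of L1, list the L2 entries in the n cells where L1 = s; they must all differ.
  L1 = 0: L2 entries (in reading order) 2, 0, 6, 5, 1, 3, 4 — all 7 distinct ✓
  L1 = 1: L2 entries (in reading order) 6, 4, 1, 3, 5, 0, 2 — all 7 distinct ✓
  L1 = 2: L2 entries (in reading order) 3, 1, 0, 2, 4, 6, 5 — all 7 distinct ✓
  L1 = 3: L2 entries (in reading order) 5, 6, 3, 4, 0, 2, 1 — all 7 distinct ✓
  L1 = 4: L2 entries (in reading order) 1, 2, 5, 0, 3, 4, 6 — all 7 distinct ✓
  L1 = 5: L2 entries (in reading order) 0, 5, 4, 6, 2, 1, 3 — all 7 distinct ✓
  L1 = 6: L2 entries (in reading order) 4, 3, 2, 1, 6, 5, 0 — all 7 distinct ✓
Every symbol of L1 meets every symbol of L2 exactly once, so all 49 pairs are distinct (49 of 49).
Conclusion: YES.

YES


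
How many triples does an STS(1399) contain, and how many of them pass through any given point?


An STS(v) is a 2-(v, 3, 1) BIBD: block size k = 3, λ = 1.
Replication: r(k − 1) = λ(v − 1) ⇒ r·2 = 1399 − 1 = 1398 ⇒ r = 699.
Block count: bk = vr ⇒ b·3 = 1399·699 = 977901 ⇒ b = 325967.
(Check via b = v(v − 1)/6 = 1399·1398/6 = 1955802/6 = 325967.)

r = 699, b = 325967.


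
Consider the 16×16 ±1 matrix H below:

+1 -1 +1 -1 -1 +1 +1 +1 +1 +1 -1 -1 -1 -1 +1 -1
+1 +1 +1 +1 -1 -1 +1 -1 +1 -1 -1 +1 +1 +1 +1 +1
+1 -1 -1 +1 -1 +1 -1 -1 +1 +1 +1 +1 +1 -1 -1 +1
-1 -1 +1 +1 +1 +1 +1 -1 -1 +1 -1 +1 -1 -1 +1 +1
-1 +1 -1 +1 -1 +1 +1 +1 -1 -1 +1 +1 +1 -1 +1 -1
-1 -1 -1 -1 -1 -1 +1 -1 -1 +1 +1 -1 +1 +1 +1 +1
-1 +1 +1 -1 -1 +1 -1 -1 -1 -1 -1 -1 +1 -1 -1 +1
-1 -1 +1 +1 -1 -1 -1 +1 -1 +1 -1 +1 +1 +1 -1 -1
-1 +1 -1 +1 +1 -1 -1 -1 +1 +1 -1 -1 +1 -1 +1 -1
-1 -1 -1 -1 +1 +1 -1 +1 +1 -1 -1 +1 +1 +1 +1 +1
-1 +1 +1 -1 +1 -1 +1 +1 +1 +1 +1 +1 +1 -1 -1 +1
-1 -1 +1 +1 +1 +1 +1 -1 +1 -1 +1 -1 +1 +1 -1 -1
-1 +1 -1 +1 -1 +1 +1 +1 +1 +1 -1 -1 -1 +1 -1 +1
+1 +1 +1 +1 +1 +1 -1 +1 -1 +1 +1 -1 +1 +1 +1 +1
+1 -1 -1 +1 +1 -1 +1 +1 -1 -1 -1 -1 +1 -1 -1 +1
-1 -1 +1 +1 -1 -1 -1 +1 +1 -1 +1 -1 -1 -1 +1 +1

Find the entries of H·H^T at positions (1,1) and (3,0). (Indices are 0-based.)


Row 0 of H: [1, -1, 1, -1, -1, 1, 1, 1, 1, 1, -1, -1, -1, -1, 1, -1].
Row 1 of H: [1, 1, 1, 1, -1, -1, 1, -1, 1, -1, -1, 1, 1, 1, 1, 1].
Row 3 of H: [-1, -1, 1, 1, 1, 1, 1, -1, -1, 1, -1, 1, -1, -1, 1, 1].
(H·H^T)[1][1] = Σ_j H[1][j]·H[1][j] = (1)² + (1)² + (1)² + (1)² + (-1)² + (-1)² + (1)² + (-1)² + (1)² + (-1)² + (-1)² + (1)² + (1)² + (1)² + (1)² + (1)² = 1 + 1 + 1 + 1 + 1 + 1 + 1 + 1 + 1 + 1 + 1 + 1 + 1 + 1 + 1 + 1 = 16.
(H·H^T)[3][0] = Σ_j H[3][j]·H[0][j] = (-1)·(1) + (-1)·(-1) + (1)·(1) + (1)·(-1) + (1)·(-1) + (1)·(1) + (1)·(1) + (-1)·(1) + (-1)·(1) + (1)·(1) + (-1)·(-1) + (1)·(-1) + (-1)·(-1) + (-1)·(-1) + (1)·(1) + (1)·(-1) = -1 + 1 + 1 + -1 + -1 + 1 + 1 + -1 + -1 + 1 + 1 + -1 + 1 + 1 + 1 + -1 = 2.
Rows 3 and 0 are not orthogonal (dot product = 2 ≠ 0), so H is not a Hadamard matrix.

(1,1) entry = 16; (3,0) entry = 2.


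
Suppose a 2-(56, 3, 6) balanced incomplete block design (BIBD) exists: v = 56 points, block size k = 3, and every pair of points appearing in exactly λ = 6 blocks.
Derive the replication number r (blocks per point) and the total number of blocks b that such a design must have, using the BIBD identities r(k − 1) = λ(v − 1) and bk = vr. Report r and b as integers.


Any 2-(v, k, λ) BIBD satisfies two necessary conditions:
  (i)  Each point sits in r blocks, and counting incidences through any fixed point gives r(k − 1) = λ(v − 1), so r = λ(v − 1)/(k − 1).
  (ii) Total incidences bk = vr, so b = vr/k.
Step 1: r = λ(v − 1)/(k − 1) = 6·(56 − 1)/(3 − 1) = 6·55/2 = 330/2 = 165.
Step 2: b = vr/k = 56·165/3 = 9240/3 = 3080.
Check integrality: r = 165 ∈ Z ✓, b = 3080 ∈ Z ✓.
(These identities are necessary conditions: they determine r and b for any design with these parameters, but do not by themselves prove that one exists.)

r = 165, b = 3080.


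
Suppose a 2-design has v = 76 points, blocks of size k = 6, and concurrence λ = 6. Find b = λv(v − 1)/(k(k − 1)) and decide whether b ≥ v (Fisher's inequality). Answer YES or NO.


r = λ(v − 1)/(k − 1) = 6·75/5 = 90.
b = vr/k = 76·90/6 = 1140.
Fisher's inequality: b ≥ v ⇔ 1140 ≥ 76? YES.

YES


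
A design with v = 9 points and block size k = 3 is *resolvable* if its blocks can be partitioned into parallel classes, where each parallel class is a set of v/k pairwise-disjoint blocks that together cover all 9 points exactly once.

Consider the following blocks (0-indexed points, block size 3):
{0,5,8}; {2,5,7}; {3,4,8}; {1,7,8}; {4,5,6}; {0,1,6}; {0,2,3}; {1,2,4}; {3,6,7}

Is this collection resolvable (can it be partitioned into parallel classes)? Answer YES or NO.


v = 9, block size k = 3, number of blocks = 9.
For resolvability, blocks must partition into parallel classes of size v/k = 3.
Total blocks must therefore be a multiple of 3: 9 = 3·3 + 0 ⇒ divisible ✓.
Greedy packing gives 3 candidate class(es). Each should be a full parallel class (size 3, covers all 9 points).
  Class 1 (3 blocks): {0,5,8}; {1,2,4}; {3,6,7}. Points covered: [0, 1, 2, 3, 4, 5, 6, 7, 8].
  Class 2 (3 blocks): {2,5,7}; {3,4,8}; {0,1,6}. Points covered: [0, 1, 2, 3, 4, 5, 6, 7, 8].
  Class 3 (3 blocks): {1,7,8}; {4,5,6}; {0,2,3}. Points covered: [0, 1, 2, 3, 4, 5, 6, 7, 8].
All classes full (size 3)? YES. All classes cover every point? YES.
Resolvable? YES.

YES


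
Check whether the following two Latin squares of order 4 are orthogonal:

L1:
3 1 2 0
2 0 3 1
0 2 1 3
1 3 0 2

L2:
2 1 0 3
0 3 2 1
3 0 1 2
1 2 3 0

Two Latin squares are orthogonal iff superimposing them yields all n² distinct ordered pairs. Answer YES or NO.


Form the n² = 16 superimposed pairs (L1[i][j], L2[i][j]), row by row (rows and columns indexed from 0):
row 0: (3,2) (1,1) (2,0) (0,3)
row 1: (2,0) (0,3) (3,2) (1,1)
row 2: (0,3) (2,0) (1,1) (3,2)
row 3: (1,1) (3,2) (0,3) (2,0)
Orthogonality requires all 16 pairs distinct.
But the pair (2,0) repeats: cell (0,2) has L1 = 2, L2 = 0, and cell (1,0) has L1 = 2, L2 = 0.
A repeated pair means some other pair never occurs (only 4 distinct pairs out of 16), so the squares are not orthogonal.
Conclusion: NO.

NO


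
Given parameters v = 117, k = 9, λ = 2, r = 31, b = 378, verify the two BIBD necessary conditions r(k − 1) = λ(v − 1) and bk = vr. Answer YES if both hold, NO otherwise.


Condition (i): r(k − 1) = 31·8 = 248; λ(v − 1) = 2·116 = 232. Match? NO.
Condition (ii): bk = 378·9 = 3402; vr = 117·31 = 3627. Match? NO.
Both conditions hold? NO.

NO


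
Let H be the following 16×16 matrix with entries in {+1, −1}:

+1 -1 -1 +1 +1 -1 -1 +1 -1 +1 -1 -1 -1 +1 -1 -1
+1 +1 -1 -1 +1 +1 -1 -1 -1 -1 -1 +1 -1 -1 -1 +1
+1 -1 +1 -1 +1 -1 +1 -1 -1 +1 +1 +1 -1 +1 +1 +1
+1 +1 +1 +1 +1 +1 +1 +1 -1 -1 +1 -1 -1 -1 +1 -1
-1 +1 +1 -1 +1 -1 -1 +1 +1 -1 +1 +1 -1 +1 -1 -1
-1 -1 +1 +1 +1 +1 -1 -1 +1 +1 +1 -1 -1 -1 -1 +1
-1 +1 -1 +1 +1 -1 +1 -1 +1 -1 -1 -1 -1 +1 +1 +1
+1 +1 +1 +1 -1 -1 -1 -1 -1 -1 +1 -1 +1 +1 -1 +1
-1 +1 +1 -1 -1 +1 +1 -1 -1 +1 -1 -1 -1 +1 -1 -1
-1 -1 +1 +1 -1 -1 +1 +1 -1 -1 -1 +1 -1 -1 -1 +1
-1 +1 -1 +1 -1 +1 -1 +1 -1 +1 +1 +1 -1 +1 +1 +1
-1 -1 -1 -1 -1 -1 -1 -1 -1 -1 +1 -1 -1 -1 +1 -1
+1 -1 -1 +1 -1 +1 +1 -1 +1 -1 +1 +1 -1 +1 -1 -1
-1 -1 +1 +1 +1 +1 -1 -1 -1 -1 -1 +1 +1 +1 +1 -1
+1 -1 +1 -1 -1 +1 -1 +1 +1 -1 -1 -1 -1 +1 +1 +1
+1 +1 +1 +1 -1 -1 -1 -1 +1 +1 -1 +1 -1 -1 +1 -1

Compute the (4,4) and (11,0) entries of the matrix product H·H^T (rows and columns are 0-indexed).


Row 0 of H: [1, -1, -1, 1, 1, -1, -1, 1, -1, 1, -1, -1, -1, 1, -1, -1].
Row 4 of H: [-1, 1, 1, -1, 1, -1, -1, 1, 1, -1, 1, 1, -1, 1, -1, -1].
Row 11 of H: [-1, -1, -1, -1, -1, -1, -1, -1, -1, -1, 1, -1, -1, -1, 1, -1].
(H·H^T)[4][4] = Σ_j H[4][j]·H[4][j] = (-1)² + (1)² + (1)² + (-1)² + (1)² + (-1)² + (-1)² + (1)² + (1)² + (-1)² + (1)² + (1)² + (-1)² + (1)² + (-1)² + (-1)² = 1 + 1 + 1 + 1 + 1 + 1 + 1 + 1 + 1 + 1 + 1 + 1 + 1 + 1 + 1 + 1 = 16.
(H·H^T)[11][0] = Σ_j H[11][j]·H[0][j] = (-1)·(1) + (-1)·(-1) + (-1)·(-1) + (-1)·(1) + (-1)·(1) + (-1)·(-1) + (-1)·(-1) + (-1)·(1) + (-1)·(-1) + (-1)·(1) + (1)·(-1) + (-1)·(-1) + (-1)·(-1) + (-1)·(1) + (1)·(-1) + (-1)·(-1) = -1 + 1 + 1 + -1 + -1 + 1 + 1 + -1 + 1 + -1 + -1 + 1 + 1 + -1 + -1 + 1 = 0.
So rows 11 and 0 are orthogonal; the diagonal entry equals n = 16.

(4,4) entry = 16; (11,0) entry = 0.


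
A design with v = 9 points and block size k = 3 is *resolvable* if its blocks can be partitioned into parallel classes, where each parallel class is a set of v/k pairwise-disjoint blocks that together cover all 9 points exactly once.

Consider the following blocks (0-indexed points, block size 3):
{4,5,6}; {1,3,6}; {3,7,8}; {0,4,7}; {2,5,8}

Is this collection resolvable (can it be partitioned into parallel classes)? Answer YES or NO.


v = 9, block size k = 3, number of blocks = 5.
For resolvability, blocks must partition into parallel classes of size v/k = 3.
Total blocks must therefore be a multiple of 3: 5 = 3·1 + 2 ⇒ not divisible ✗.
Resolvable? NO.

NO


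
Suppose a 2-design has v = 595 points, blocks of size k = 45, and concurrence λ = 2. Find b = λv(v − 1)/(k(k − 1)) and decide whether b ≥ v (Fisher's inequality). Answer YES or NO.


b = λv(v − 1)/(k(k − 1)) = 2·595·594/(45·44) = 706860/1980 = 357.
Compare with v = 595: b < v, so Fisher's inequality fails.

NO


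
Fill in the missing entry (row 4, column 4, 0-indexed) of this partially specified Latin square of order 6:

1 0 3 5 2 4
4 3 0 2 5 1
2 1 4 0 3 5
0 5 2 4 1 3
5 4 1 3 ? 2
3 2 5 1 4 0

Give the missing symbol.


Row 4 contains symbols [1, 2, 3, 4, 5] — missing [0].
Column 4 contains symbols [1, 2, 3, 4, 5] — missing [0].
The missing symbol must appear in both missing sets; intersection = [0].
Therefore the hidden value is 0.

Missing value = 0.


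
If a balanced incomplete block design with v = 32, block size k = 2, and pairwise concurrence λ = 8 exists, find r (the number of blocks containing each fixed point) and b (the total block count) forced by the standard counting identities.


Any 2-(v, k, λ) BIBD satisfies two necessary conditions:
  (i)  Each point sits in r blocks, and counting incidences through any fixed point gives r(k − 1) = λ(v − 1), so r = λ(v − 1)/(k − 1).
  (ii) Total incidences bk = vr, so b = vr/k.
Step 1: r = λ(v − 1)/(k − 1) = 8·(32 − 1)/(2 − 1) = 8·31/1 = 248/1 = 248.
Step 2: b = vr/k = 32·248/2 = 7936/2 = 3968.
Check integrality: r = 248 ∈ Z ✓, b = 3968 ∈ Z ✓.
(These identities are necessary conditions: they determine r and b for any design with these parameters, but do not by themselves prove that one exists.)

r = 248, b = 3968.


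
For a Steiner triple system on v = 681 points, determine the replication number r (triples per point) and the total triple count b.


An STS(v) is a 2-(v, 3, 1) BIBD: block size k = 3, λ = 1.
Replication: r(k − 1) = λ(v − 1) ⇒ r·2 = 681 − 1 = 680 ⇒ r = 340.
Block count: b = v(v − 1)/6 = 681·680/6 = 463080/6 = 77180.
(Check via bk = vr: 77180·3 = 231540 = 681·340 = 231540 ✓.)

r = 340, b = 77180.


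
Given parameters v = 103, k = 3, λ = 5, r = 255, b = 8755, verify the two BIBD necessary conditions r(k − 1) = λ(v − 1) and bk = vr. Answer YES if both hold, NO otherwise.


Condition (i): r(k − 1) = 255·2 = 510; λ(v − 1) = 5·102 = 510. Match? YES.
Condition (ii): bk = 8755·3 = 26265; vr = 103·255 = 26265. Match? YES.
Both conditions hold? YES.

YES


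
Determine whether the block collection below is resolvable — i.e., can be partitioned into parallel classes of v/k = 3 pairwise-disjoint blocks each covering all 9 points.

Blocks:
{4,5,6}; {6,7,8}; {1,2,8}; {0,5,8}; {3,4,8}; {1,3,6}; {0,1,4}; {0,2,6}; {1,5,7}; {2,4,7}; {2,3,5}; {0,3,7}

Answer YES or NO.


v = 9, block size k = 3, number of blocks = 12.
For resolvability, blocks must partition into parallel classes of size v/k = 3.
Total blocks must therefore be a multiple of 3: 12 = 3·4 + 0 ⇒ divisible ✓.
Greedy packing gives 4 candidate class(es). Each should be a full parallel class (size 3, covers all 9 points).
  Class 1 (3 blocks): {4,5,6}; {1,2,8}; {0,3,7}. Points covered: [0, 1, 2, 3, 4, 5, 6, 7, 8].
  Class 2 (3 blocks): {6,7,8}; {0,1,4}; {2,3,5}. Points covered: [0, 1, 2, 3, 4, 5, 6, 7, 8].
  Class 3 (3 blocks): {0,5,8}; {1,3,6}; {2,4,7}. Points covered: [0, 1, 2, 3, 4, 5, 6, 7, 8].
  Class 4 (3 blocks): {3,4,8}; {0,2,6}; {1,5,7}. Points covered: [0, 1, 2, 3, 4, 5, 6, 7, 8].
All classes full (size 3)? YES. All classes cover every point? YES.
Resolvable? YES.

YES


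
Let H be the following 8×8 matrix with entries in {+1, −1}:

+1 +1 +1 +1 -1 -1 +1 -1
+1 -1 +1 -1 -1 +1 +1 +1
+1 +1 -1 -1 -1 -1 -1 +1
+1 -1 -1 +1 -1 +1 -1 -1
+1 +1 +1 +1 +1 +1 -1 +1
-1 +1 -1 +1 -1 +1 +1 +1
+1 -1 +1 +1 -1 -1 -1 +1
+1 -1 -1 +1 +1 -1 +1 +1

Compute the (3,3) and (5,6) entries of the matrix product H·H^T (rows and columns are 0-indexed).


Row 3 of H: [1, -1, -1, 1, -1, 1, -1, -1].
Row 5 of H: [-1, 1, -1, 1, -1, 1, 1, 1].
Row 6 of H: [1, -1, 1, 1, -1, -1, -1, 1].
(H·H^T)[3][3] = Σ_j H[3][j]·H[3][j] = (1)² + (-1)² + (-1)² + (1)² + (-1)² + (1)² + (-1)² + (-1)² = 1 + 1 + 1 + 1 + 1 + 1 + 1 + 1 = 8.
(H·H^T)[5][6] = Σ_j H[5][j]·H[6][j] = (-1)·(1) + (1)·(-1) + (-1)·(1) + (1)·(1) + (-1)·(-1) + (1)·(-1) + (1)·(-1) + (1)·(1) = -1 + -1 + -1 + 1 + 1 + -1 + -1 + 1 = -2.
Rows 5 and 6 are not orthogonal (dot product = -2 ≠ 0), so H is not a Hadamard matrix.

(3,3) entry = 8; (5,6) entry = -2.


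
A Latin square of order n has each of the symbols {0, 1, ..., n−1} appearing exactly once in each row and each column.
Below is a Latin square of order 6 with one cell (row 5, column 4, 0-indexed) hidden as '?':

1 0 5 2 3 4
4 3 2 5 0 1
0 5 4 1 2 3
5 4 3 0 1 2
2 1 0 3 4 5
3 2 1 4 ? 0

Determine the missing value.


Row 5 contains symbols [0, 1, 2, 3, 4] — missing [5].
Column 4 contains symbols [0, 1, 2, 3, 4] — missing [5].
The missing symbol must appear in both missing sets; intersection = [5].
Therefore the hidden value is 5.

Missing value = 5.


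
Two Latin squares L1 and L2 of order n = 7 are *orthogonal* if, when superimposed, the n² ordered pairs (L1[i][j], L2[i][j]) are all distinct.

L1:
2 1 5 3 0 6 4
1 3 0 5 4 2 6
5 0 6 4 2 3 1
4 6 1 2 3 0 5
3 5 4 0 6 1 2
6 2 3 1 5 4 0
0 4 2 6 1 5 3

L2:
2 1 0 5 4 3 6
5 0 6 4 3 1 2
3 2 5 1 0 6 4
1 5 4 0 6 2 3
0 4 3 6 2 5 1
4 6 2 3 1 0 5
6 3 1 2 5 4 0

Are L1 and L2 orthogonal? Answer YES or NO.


Form the n² = 49 superimposed pairs (L1[i][j], L2[i][j]), row by row (rows and columns indexed from 0):
row 0: (2,2) (1,1) (5,0) (3,5) (0,4) (6,3) (4,6)
row 1: (1,5) (3,0) (0,6) (5,4) (4,3) (2,1) (6,2)
row 2: (5,3) (0,2) (6,5) (4,1) (2,0) (3,6) (1,4)
row 3: (4,1) (6,5) (1,4) (2,0) (3,6) (0,2) (5,3)
row 4: (3,0) (5,4) (4,3) (0,6) (6,2) (1,5) (2,1)
row 5: (6,4) (2,6) (3,2) (1,3) (5,1) (4,0) (0,5)
row 6: (0,6) (4,3) (2,1) (6,2) (1,5) (5,4) (3,0)
Orthogonality requires all 49 pairs distinct.
But the pair (4,1) repeats: cell (2,3) has L1 = 4, L2 = 1, and cell (3,0) has L1 = 4, L2 = 1.
A repeated pair means some other pair never occurs (only 28 distinct pairs out of 49), so the squares are not orthogonal.
Conclusion: NO.

NO


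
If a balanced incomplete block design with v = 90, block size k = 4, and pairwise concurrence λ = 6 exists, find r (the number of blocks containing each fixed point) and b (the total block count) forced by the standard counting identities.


Any 2-(v, k, λ) BIBD satisfies two necessary conditions:
  (i)  Each point sits in r blocks, and counting incidences through any fixed point gives r(k − 1) = λ(v − 1), so r = λ(v − 1)/(k − 1).
  (ii) Total incidences bk = vr, so b = vr/k.
Step 1: r = λ(v − 1)/(k − 1) = 6·(90 − 1)/(4 − 1) = 6·89/3 = 534/3 = 178.
Step 2: b = vr/k = 90·178/4 = 16020/4 = 4005.
Check integrality: r = 178 ∈ Z ✓, b = 4005 ∈ Z ✓.
(These identities are necessary conditions: they determine r and b for any design with these parameters, but do not by themselves prove that one exists.)

r = 178, b = 4005.


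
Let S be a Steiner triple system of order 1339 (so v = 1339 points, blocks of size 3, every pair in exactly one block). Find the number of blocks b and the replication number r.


An STS(v) is a 2-(v, 3, 1) BIBD: block size k = 3, λ = 1.
Replication: r(k − 1) = λ(v − 1) ⇒ r·2 = 1339 − 1 = 1338 ⇒ r = 669.
Block count: bk = vr ⇒ b·3 = 1339·669 = 895791 ⇒ b = 298597.

r = 669, b = 298597.


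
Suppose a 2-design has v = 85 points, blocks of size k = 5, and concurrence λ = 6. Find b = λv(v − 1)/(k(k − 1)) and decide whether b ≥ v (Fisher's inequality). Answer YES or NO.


r = λ(v − 1)/(k − 1) = 6·84/4 = 126.
b = vr/k = 85·126/5 = 2142.
Fisher's inequality: b ≥ v ⇔ 2142 ≥ 85? YES.

YES


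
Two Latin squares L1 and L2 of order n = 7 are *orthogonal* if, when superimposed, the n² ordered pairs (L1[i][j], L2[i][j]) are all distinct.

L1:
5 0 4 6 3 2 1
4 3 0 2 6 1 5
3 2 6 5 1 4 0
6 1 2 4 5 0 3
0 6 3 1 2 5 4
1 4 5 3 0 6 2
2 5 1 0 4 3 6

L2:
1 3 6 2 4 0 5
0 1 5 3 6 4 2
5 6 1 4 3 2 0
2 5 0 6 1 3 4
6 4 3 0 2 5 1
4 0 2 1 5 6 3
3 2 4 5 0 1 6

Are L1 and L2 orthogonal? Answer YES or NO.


Form the n² = 49 superimposed pairs (L1[i][j], L2[i][j]), row by row (rows and columns indexed from 0):
row 0: (5,1) (0,3) (4,6) (6,2) (3,4) (2,0) (1,5)
row 1: (4,0) (3,1) (0,5) (2,3) (6,6) (1,4) (5,2)
row 2: (3,5) (2,6) (6,1) (5,4) (1,3) (4,2) (0,0)
row 3: (6,2) (1,5) (2,0) (4,6) (5,1) (0,3) (3,4)
row 4: (0,6) (6,4) (3,3) (1,0) (2,2) (5,5) (4,1)
row 5: (1,4) (4,0) (5,2) (3,1) (0,5) (6,6) (2,3)
row 6: (2,3) (5,2) (1,4) (0,5) (4,0) (3,1) (6,6)
Orthogonality requires all 49 pairs distinct.
But the pair (6,2) repeats: cell (0,3) has L1 = 6, L2 = 2, and cell (3,0) has L1 = 6, L2 = 2.
A repeated pair means some other pair never occurs (only 28 distinct pairs out of 49), so the squares are not orthogonal.
Conclusion: NO.

NO


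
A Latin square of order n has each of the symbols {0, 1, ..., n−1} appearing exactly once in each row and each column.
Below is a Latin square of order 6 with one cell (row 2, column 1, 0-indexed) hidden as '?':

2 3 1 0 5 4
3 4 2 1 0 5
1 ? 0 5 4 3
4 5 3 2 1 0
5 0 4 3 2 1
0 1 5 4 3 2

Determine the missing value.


Row 2 contains symbols [0, 1, 3, 4, 5] — missing [2].
Column 1 contains symbols [0, 1, 3, 4, 5] — missing [2].
The missing symbol must appear in both missing sets; intersection = [2].
Therefore the hidden value is 2.

Missing value = 2.


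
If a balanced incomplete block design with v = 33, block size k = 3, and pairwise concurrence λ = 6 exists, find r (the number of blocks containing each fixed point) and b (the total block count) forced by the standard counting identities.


Any 2-(v, k, λ) BIBD satisfies two necessary conditions:
  (i)  Each point sits in r blocks, and counting incidences through any fixed point gives r(k − 1) = λ(v − 1), so r = λ(v − 1)/(k − 1).
  (ii) Total incidences bk = vr, so b = vr/k.
Step 1: r = λ(v − 1)/(k − 1) = 6·(33 − 1)/(3 − 1) = 6·32/2 = 192/2 = 96.
Step 2: b = vr/k = 33·96/3 = 3168/3 = 1056.
Check integrality: r = 96 ∈ Z ✓, b = 1056 ∈ Z ✓.
(These identities are necessary conditions: they determine r and b for any design with these parameters, but do not by themselves prove that one exists.)

r = 96, b = 1056.


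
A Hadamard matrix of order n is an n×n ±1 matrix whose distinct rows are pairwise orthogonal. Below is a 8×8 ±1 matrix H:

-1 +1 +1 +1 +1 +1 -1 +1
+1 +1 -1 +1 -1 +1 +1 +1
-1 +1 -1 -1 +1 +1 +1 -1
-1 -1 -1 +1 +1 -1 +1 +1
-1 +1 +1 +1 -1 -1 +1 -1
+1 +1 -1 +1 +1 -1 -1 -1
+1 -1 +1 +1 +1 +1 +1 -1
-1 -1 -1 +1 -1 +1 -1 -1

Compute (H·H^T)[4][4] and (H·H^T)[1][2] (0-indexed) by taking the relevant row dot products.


Row 1 of H: [1, 1, -1, 1, -1, 1, 1, 1].
Row 2 of H: [-1, 1, -1, -1, 1, 1, 1, -1].
Row 4 of H: [-1, 1, 1, 1, -1, -1, 1, -1].
(H·H^T)[4][4] = Σ_j H[4][j]·H[4][j] = (-1)² + (1)² + (1)² + (1)² + (-1)² + (-1)² + (1)² + (-1)² = 1 + 1 + 1 + 1 + 1 + 1 + 1 + 1 = 8.
(H·H^T)[1][2] = Σ_j H[1][j]·H[2][j] = (1)·(-1) + (1)·(1) + (-1)·(-1) + (1)·(-1) + (-1)·(1) + (1)·(1) + (1)·(1) + (1)·(-1) = -1 + 1 + 1 + -1 + -1 + 1 + 1 + -1 = 0.
So rows 1 and 2 are orthogonal; the diagonal entry equals n = 8.

(4,4) entry = 8; (1,2) entry = 0.


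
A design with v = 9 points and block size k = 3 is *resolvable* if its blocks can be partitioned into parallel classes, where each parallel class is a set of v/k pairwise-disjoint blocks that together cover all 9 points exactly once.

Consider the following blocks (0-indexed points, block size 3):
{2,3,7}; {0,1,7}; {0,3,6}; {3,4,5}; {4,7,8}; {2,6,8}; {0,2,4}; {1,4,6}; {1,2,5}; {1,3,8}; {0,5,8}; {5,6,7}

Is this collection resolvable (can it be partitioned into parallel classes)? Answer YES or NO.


v = 9, block size k = 3, number of blocks = 12.
For resolvability, blocks must partition into parallel classes of size v/k = 3.
Total blocks must therefore be a multiple of 3: 12 = 3·4 + 0 ⇒ divisible ✓.
Greedy packing gives 4 candidate class(es). Each should be a full parallel class (size 3, covers all 9 points).
  Class 1 (3 blocks): {2,3,7}; {1,4,6}; {0,5,8}. Points covered: [0, 1, 2, 3, 4, 5, 6, 7, 8].
  Class 2 (3 blocks): {0,1,7}; {3,4,5}; {2,6,8}. Points covered: [0, 1, 2, 3, 4, 5, 6, 7, 8].
  Class 3 (3 blocks): {0,3,6}; {4,7,8}; {1,2,5}. Points covered: [0, 1, 2, 3, 4, 5, 6, 7, 8].
  Class 4 (3 blocks): {0,2,4}; {1,3,8}; {5,6,7}. Points covered: [0, 1, 2, 3, 4, 5, 6, 7, 8].
All classes full (size 3)? YES. All classes cover every point? YES.
Resolvable? YES.

YES


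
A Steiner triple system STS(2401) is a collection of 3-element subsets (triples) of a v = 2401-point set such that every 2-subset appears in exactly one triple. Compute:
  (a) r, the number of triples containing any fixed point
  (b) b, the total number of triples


An STS(v) is a 2-(v, 3, 1) BIBD: block size k = 3, λ = 1.
Replication: r(k − 1) = λ(v − 1) ⇒ r·2 = 2401 − 1 = 2400 ⇒ r = 1200.
Block count: b = v(v − 1)/6 = 2401·2400/6 = 5762400/6 = 960400.
(Check via bk = vr: 960400·3 = 2881200 = 2401·1200 = 2881200 ✓.)

r = 1200, b = 960400.


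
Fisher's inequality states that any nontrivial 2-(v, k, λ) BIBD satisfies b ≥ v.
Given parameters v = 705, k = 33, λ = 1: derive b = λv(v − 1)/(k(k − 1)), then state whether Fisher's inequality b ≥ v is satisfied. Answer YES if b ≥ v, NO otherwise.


b = λv(v − 1)/(k(k − 1)) = 1·705·704/(33·32) = 496320/1056 = 470.
Compare with v = 705: b < v, so Fisher's inequality fails.

NO


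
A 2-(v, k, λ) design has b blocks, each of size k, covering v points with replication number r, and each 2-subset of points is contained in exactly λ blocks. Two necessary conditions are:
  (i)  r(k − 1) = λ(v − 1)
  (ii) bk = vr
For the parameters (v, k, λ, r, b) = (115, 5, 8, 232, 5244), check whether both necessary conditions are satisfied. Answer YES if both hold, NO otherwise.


Condition (i): r(k − 1) = 232·4 = 928; λ(v − 1) = 8·114 = 912. Match? NO.
Condition (ii): bk = 5244·5 = 26220; vr = 115·232 = 26680. Match? NO.
Both conditions hold? NO.

NO


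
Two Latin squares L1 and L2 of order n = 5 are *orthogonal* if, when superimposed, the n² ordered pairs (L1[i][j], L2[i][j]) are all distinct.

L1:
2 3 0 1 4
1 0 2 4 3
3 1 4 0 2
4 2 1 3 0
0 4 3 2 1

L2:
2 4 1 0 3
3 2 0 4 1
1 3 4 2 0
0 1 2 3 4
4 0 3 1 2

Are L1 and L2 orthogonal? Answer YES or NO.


Form the n² = 25 superimposed pairs (L1[i][j], L2[i][j]), row by row (rows and columns indexed from 0):
row 0: (2,2) (3,4) (0,1) (1,0) (4,3)
row 1: (1,3) (0,2) (2,0) (4,4) (3,1)
row 2: (3,1) (1,3) (4,4) (0,2) (2,0)
row 3: (4,0) (2,1) (1,2) (3,3) (0,4)
row 4: (0,4) (4,0) (3,3) (2,1) (1,2)
Orthogonality requires all 25 pairs distinct.
But the pair (3,1) repeats: cell (1,4) has L1 = 3, L2 = 1, and cell (2,0) has L1 = 3, L2 = 1.
A repeated pair means some other pair never occurs (only 15 distinct pairs out of 25), so the squares are not orthogonal.
Conclusion: NO.

NO


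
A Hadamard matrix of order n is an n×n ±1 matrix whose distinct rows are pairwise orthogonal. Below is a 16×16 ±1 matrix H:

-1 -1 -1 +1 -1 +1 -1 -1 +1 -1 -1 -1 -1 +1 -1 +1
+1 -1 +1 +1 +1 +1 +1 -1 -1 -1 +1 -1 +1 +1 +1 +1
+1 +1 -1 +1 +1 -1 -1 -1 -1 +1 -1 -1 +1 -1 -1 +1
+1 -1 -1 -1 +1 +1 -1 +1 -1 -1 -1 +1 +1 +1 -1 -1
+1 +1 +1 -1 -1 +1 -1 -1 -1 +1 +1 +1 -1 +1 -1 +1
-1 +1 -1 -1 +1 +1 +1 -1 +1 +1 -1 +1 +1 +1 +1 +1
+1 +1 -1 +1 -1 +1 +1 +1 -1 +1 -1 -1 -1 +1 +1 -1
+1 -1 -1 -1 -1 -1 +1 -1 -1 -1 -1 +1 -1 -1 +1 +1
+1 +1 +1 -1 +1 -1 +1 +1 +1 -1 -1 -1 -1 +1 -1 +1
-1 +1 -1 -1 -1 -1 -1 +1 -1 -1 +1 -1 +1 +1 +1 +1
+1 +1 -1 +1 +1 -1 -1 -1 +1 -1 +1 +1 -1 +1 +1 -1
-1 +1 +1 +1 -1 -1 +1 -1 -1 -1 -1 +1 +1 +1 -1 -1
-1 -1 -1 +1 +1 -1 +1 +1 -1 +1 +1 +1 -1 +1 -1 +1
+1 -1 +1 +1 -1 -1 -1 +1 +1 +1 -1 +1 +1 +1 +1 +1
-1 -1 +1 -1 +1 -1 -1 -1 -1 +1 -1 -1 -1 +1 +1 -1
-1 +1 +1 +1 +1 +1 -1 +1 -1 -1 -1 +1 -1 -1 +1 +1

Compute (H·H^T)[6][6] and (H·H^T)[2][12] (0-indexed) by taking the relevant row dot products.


Row 2 of H: [1, 1, -1, 1, 1, -1, -1, -1, -1, 1, -1, -1, 1, -1, -1, 1].
Row 6 of H: [1, 1, -1, 1, -1, 1, 1, 1, -1, 1, -1, -1, -1, 1, 1, -1].
Row 12 of H: [-1, -1, -1, 1, 1, -1, 1, 1, -1, 1, 1, 1, -1, 1, -1, 1].
(H·H^T)[6][6] = Σ_j H[6][j]·H[6][j] = (1)² + (1)² + (-1)² + (1)² + (-1)² + (1)² + (1)² + (1)² + (-1)² + (1)² + (-1)² + (-1)² + (-1)² + (1)² + (1)² + (-1)² = 1 + 1 + 1 + 1 + 1 + 1 + 1 + 1 + 1 + 1 + 1 + 1 + 1 + 1 + 1 + 1 = 16.
(H·H^T)[2][12] = Σ_j H[2][j]·H[12][j] = (1)·(-1) + (1)·(-1) + (-1)·(-1) + (1)·(1) + (1)·(1) + (-1)·(-1) + (-1)·(1) + (-1)·(1) + (-1)·(-1) + (1)·(1) + (-1)·(1) + (-1)·(1) + (1)·(-1) + (-1)·(1) + (-1)·(-1) + (1)·(1) = -1 + -1 + 1 + 1 + 1 + 1 + -1 + -1 + 1 + 1 + -1 + -1 + -1 + -1 + 1 + 1 = 0.
So rows 2 and 12 are orthogonal; the diagonal entry equals n = 16.

(6,6) entry = 16; (2,12) entry = 0.


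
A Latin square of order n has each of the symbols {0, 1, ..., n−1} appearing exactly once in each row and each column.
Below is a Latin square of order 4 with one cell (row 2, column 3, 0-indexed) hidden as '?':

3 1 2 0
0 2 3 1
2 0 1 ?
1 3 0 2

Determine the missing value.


Row 2 contains symbols [0, 1, 2] — missing [3].
Column 3 contains symbols [0, 1, 2] — missing [3].
The missing symbol must appear in both missing sets; intersection = [3].
Therefore the hidden value is 3.

Missing value = 3.


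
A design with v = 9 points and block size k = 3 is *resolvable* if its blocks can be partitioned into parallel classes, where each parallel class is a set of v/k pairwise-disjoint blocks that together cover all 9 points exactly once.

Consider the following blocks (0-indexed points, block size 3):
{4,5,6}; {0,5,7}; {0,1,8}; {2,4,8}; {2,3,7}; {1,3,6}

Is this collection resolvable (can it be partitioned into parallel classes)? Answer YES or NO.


v = 9, block size k = 3, number of blocks = 6.
For resolvability, blocks must partition into parallel classes of size v/k = 3.
Total blocks must therefore be a multiple of 3: 6 = 3·2 + 0 ⇒ divisible ✓.
Greedy packing gives 2 candidate class(es). Each should be a full parallel class (size 3, covers all 9 points).
  Class 1 (3 blocks): {4,5,6}; {0,1,8}; {2,3,7}. Points covered: [0, 1, 2, 3, 4, 5, 6, 7, 8].
  Class 2 (3 blocks): {0,5,7}; {2,4,8}; {1,3,6}. Points covered: [0, 1, 2, 3, 4, 5, 6, 7, 8].
All classes full (size 3)? YES. All classes cover every point? YES.
Resolvable? YES.

YES


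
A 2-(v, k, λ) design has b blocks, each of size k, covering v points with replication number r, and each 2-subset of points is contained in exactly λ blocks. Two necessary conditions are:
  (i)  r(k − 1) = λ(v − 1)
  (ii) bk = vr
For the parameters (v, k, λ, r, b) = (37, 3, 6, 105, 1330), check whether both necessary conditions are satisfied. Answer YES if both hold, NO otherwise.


Condition (i): r(k − 1) = 105·2 = 210; λ(v − 1) = 6·36 = 216. Match? NO.
Condition (ii): bk = 1330·3 = 3990; vr = 37·105 = 3885. Match? NO.
Both conditions hold? NO.

NO


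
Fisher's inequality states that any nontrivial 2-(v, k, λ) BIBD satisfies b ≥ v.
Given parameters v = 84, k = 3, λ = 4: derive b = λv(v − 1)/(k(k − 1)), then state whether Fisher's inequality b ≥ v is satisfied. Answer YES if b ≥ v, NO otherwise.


r = λ(v − 1)/(k − 1) = 4·83/2 = 166.
b = vr/k = 84·166/3 = 4648.
Fisher's inequality: b ≥ v ⇔ 4648 ≥ 84? YES.

YES


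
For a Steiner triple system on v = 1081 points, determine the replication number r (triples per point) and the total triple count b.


An STS(v) is a 2-(v, 3, 1) BIBD: block size k = 3, λ = 1.
Replication: r(k − 1) = λ(v − 1) ⇒ r·2 = 1081 − 1 = 1080 ⇒ r = 540.
Block count: bk = vr ⇒ b·3 = 1081·540 = 583740 ⇒ b = 194580.

r = 540, b = 194580.


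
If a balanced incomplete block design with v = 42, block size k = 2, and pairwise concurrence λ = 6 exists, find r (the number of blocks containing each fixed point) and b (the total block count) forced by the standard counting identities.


Any 2-(v, k, λ) BIBD satisfies two necessary conditions:
  (i)  Each point sits in r blocks, and counting incidences through any fixed point gives r(k − 1) = λ(v − 1), so r = λ(v − 1)/(k − 1).
  (ii) Total incidences bk = vr, so b = vr/k.
Step 1: r = λ(v − 1)/(k − 1) = 6·(42 − 1)/(2 − 1) = 6·41/1 = 246/1 = 246.
Step 2: b = vr/k = 42·246/2 = 10332/2 = 5166.
Check integrality: r = 246 ∈ Z ✓, b = 5166 ∈ Z ✓.
(These identities are necessary conditions: they determine r and b for any design with these parameters, but do not by themselves prove that one exists.)

r = 246, b = 5166.


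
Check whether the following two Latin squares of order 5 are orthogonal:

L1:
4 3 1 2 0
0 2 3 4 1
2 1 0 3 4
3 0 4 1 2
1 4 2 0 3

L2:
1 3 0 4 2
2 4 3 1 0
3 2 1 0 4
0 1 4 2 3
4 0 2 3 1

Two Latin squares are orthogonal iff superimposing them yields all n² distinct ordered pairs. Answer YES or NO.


Form the n² = 25 superimposed pairs (L1[i][j], L2[i][j]), row by row (rows and columns indexed from 0):
row 0: (4,1) (3,3) (1,0) (2,4) (0,2)
row 1: (0,2) (2,4) (3,3) (4,1) (1,0)
row 2: (2,3) (1,2) (0,1) (3,0) (4,4)
row 3: (3,0) (0,1) (4,4) (1,2) (2,3)
row 4: (1,4) (4,0) (2,2) (0,3) (3,1)
Orthogonality requires all 25 pairs distinct.
But the pair (0,2) repeats: cell (0,4) has L1 = 0, L2 = 2, and cell (1,0) has L1 = 0, L2 = 2.
A repeated pair means some other pair never occurs (only 15 distinct pairs out of 25), so the squares are not orthogonal.
Conclusion: NO.

NO


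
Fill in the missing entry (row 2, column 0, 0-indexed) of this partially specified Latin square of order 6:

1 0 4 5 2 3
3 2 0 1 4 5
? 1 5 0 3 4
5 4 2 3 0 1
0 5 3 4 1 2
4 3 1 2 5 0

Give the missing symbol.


Row 2 contains symbols [0, 1, 3, 4, 5] — missing [2].
Column 0 contains symbols [0, 1, 3, 4, 5] — missing [2].
The missing symbol must appear in both missing sets; intersection = [2].
Therefore the hidden value is 2.

Missing value = 2.


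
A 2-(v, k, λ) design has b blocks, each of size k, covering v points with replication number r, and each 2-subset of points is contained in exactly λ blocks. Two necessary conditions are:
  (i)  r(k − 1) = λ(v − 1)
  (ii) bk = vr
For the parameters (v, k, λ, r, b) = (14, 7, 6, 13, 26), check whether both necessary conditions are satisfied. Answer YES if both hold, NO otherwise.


Condition (i): r(k − 1) = 13·6 = 78; λ(v − 1) = 6·13 = 78. Match? YES.
Condition (ii): bk = 26·7 = 182; vr = 14·13 = 182. Match? YES.
Both conditions hold? YES.

YES


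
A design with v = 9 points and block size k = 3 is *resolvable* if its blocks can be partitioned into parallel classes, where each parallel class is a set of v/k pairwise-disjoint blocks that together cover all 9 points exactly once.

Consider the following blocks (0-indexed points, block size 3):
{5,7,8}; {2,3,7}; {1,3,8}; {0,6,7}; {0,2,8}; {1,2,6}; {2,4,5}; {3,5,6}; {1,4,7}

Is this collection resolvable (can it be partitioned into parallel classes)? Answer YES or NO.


v = 9, block size k = 3, number of blocks = 9.
For resolvability, blocks must partition into parallel classes of size v/k = 3.
Total blocks must therefore be a multiple of 3: 9 = 3·3 + 0 ⇒ divisible ✓.
Consider block {5,7,8}. The only other block(s) in the collection disjoint from it are {1,2,6} — just 1 block(s). Any parallel class containing {5,7,8} would need 2 other blocks each disjoint from it, so no parallel class of size 3 can contain {5,7,8}.
Since every block must belong to some parallel class in a resolution, the collection cannot be partitioned into parallel classes.
Resolvable? NO.

NO
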